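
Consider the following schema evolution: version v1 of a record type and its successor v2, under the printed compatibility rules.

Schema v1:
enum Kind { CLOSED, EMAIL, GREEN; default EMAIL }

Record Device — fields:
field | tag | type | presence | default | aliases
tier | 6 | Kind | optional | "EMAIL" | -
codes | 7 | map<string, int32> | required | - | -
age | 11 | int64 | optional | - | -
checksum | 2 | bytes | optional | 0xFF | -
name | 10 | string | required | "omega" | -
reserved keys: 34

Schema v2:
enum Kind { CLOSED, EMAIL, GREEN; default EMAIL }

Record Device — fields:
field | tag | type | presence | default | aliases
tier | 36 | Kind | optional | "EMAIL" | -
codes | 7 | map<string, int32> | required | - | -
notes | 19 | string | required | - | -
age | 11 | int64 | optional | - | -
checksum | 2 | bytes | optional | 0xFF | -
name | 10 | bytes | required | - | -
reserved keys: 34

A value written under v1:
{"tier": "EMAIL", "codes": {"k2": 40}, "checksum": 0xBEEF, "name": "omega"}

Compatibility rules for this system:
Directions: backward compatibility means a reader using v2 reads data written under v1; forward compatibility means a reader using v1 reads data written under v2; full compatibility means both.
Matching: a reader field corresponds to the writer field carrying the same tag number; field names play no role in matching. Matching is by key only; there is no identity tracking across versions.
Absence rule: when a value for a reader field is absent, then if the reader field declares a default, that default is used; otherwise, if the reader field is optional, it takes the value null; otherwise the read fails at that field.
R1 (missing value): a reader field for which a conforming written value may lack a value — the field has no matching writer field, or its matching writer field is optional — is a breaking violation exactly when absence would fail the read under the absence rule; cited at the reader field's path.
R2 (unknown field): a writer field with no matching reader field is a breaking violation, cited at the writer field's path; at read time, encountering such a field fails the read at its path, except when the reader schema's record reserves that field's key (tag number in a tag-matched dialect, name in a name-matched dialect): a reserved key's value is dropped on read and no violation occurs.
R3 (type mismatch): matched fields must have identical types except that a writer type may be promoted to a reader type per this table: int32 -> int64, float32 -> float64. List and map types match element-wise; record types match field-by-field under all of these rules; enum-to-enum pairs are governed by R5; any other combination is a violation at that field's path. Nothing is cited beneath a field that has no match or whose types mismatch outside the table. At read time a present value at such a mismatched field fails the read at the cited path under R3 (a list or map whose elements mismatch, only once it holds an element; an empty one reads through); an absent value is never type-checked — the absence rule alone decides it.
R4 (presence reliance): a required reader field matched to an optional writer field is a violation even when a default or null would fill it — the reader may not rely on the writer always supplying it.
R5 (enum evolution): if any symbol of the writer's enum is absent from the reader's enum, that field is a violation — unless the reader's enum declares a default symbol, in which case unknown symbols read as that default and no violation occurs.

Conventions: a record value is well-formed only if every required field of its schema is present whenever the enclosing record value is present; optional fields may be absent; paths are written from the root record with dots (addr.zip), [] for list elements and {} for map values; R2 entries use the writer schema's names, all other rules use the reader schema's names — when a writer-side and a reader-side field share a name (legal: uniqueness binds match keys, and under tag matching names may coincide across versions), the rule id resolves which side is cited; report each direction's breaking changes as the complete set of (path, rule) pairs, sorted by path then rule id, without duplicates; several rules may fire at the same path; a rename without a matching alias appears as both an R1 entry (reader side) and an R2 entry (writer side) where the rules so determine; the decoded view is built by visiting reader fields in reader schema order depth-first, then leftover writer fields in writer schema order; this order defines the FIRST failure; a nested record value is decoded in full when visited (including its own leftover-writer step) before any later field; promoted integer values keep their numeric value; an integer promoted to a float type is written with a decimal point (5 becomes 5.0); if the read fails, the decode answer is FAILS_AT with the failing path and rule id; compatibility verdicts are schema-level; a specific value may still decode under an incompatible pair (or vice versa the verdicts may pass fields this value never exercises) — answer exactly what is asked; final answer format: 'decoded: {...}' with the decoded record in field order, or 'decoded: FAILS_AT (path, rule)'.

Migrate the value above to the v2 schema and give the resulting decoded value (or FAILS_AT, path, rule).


arrows below run writer -> reader for Device
migrating the Device value to v2:
  tier := "EMAIL" (no value, default fills)
  codes := {"k2": 40}
  read fails at notes under R1 (no fill)
  => FAILS_AT (notes, R1)
ruling out the remaining Device differences:
  field tier in record Device: tag 6 changed to 36 -> shifts the Device verdicts, not this decode
  field name in record Device: type string changed to bytes (its default is dropped) -> shifts the Device verdicts, not this decode

decoded: FAILS_AT (notes, R1)


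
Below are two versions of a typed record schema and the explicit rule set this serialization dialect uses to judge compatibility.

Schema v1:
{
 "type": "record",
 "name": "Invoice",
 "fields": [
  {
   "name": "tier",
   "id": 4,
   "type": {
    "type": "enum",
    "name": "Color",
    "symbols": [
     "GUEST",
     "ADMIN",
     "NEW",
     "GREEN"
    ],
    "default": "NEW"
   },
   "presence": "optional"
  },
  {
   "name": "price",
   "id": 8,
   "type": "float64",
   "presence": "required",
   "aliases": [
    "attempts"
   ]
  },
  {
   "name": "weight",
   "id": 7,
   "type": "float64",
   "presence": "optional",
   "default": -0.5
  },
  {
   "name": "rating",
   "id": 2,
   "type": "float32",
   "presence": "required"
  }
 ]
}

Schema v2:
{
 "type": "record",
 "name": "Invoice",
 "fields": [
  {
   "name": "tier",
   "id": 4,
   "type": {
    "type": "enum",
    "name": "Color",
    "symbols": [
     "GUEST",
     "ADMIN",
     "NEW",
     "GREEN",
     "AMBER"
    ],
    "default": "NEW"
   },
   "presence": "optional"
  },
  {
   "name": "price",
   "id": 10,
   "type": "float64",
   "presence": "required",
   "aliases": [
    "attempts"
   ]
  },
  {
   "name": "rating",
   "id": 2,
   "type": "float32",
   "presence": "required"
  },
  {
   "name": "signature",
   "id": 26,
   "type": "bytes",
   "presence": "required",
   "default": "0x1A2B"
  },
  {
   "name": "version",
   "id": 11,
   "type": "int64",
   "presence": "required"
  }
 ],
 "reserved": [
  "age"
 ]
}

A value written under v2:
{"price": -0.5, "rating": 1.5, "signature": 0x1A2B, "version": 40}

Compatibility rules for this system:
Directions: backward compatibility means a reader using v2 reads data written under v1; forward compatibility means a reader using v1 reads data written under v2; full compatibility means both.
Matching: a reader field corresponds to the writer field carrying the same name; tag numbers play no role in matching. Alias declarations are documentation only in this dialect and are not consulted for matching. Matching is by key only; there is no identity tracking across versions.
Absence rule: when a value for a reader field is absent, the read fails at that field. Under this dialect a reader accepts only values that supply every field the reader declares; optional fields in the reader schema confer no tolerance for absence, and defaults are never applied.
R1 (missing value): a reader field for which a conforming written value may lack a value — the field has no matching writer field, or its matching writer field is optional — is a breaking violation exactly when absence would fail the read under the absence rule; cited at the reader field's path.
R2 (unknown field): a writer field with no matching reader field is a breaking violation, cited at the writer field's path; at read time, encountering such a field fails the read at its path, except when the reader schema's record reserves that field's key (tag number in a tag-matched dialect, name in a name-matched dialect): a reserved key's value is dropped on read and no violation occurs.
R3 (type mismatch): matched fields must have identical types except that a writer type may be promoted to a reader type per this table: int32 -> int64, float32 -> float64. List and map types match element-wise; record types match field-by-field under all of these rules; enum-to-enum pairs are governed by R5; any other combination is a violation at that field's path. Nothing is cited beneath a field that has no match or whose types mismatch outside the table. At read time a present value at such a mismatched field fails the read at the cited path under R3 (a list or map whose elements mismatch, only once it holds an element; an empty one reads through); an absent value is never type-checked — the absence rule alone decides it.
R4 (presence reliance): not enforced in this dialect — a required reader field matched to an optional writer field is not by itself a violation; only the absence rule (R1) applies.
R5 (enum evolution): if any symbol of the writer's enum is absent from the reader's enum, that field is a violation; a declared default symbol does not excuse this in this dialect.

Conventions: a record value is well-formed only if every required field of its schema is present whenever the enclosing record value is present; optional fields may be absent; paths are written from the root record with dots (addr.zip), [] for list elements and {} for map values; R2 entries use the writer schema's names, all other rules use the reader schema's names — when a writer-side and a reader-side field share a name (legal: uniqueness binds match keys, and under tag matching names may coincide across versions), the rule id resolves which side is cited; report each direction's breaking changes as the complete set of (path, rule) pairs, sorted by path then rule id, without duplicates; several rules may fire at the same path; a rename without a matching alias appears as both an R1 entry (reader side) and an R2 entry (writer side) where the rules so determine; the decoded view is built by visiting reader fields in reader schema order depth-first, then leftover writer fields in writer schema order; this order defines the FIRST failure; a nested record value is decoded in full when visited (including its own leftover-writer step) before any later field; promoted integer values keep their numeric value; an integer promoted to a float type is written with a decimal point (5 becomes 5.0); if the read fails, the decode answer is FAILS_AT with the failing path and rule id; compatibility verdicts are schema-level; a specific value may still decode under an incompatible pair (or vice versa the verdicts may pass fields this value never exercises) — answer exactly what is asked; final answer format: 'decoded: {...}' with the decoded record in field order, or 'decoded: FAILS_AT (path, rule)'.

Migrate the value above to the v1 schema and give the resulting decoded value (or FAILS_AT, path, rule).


decoded: FAILS_AT (tier, R1)

in Invoice below, arrows point writer -> reader
decoding the Invoice value with the v1 reader:
  read fails at tier under R1 (no fill)
  => FAILS_AT (tier, R1)
diffs on Invoice not affecting the asked answer:
  field price in record Invoice: tag 8 changed to 10 -> inert under this dialect — no rule fires on Invoice and the result does not move
  removed field weight from record Invoice -> shifts the Invoice verdicts, not this decode
  added field signature to record Invoice: required bytes, tag 26, default 0x1A2B (in v2 it sits last) -> shifts the Invoice verdicts, not this decode
  added field version to record Invoice: required int64, tag 11 (in v2 it sits last) -> shifts the Invoice verdicts, not this decode


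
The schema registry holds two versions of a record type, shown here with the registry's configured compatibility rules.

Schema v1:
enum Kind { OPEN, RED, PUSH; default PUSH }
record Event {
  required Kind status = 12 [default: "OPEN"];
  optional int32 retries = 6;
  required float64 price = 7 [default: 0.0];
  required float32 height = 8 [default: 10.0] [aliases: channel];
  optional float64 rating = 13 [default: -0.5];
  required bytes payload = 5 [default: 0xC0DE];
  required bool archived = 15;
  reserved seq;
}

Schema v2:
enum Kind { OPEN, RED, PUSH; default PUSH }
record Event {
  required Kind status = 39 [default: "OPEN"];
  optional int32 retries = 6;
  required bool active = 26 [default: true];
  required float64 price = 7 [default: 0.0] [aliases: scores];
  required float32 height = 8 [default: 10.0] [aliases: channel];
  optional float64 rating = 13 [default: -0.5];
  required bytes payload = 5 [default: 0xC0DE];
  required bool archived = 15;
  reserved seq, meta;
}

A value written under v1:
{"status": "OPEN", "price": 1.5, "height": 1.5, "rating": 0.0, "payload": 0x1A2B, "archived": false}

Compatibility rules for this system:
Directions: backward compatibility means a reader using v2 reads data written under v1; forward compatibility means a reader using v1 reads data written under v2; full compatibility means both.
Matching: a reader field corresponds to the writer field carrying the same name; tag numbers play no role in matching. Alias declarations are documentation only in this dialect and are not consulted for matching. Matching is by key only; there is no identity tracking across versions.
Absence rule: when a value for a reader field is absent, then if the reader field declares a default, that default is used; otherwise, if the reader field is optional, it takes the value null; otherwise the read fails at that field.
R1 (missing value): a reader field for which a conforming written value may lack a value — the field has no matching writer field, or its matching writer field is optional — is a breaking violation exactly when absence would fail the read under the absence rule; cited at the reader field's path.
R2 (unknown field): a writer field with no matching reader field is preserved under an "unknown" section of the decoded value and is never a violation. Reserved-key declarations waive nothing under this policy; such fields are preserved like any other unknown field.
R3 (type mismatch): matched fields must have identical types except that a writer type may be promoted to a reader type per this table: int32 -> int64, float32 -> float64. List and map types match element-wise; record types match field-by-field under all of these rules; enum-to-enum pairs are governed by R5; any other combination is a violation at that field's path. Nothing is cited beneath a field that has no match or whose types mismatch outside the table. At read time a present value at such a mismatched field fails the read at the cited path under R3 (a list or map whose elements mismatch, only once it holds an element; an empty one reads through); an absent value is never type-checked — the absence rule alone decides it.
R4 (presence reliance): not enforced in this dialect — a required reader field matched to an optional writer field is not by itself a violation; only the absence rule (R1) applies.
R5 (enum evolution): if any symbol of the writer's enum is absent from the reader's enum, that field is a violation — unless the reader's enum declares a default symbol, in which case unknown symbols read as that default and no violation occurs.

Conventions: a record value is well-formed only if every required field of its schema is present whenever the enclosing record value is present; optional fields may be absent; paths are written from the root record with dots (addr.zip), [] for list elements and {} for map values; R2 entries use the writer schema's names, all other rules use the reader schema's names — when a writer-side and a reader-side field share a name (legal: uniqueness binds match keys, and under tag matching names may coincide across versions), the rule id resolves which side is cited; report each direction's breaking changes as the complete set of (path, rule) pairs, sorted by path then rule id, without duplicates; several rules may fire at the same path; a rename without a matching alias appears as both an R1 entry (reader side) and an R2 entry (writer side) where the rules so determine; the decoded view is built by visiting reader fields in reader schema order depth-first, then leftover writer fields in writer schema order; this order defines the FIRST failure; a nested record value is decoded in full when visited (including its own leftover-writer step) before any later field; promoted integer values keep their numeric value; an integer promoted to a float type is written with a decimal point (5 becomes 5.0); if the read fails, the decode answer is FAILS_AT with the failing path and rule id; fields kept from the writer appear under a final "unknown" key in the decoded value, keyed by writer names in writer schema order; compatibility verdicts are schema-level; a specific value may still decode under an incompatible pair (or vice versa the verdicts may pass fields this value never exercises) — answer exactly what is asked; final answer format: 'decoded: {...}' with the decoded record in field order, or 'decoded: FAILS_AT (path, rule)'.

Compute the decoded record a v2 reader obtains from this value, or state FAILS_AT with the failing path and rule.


in Event below, arrows point writer -> reader
migrating the Event value to v2:
  status := "OPEN"
  retries := null (absent, optional -> null)
  active := true (absent -> default)
  price := 1.5
  height := 1.5
  rating := 0.0
  payload := 0x1A2B
  archived := false
  => decoded: {"status": "OPEN", "retries": null, "active": true, "price": 1.5, "height": 1.5, "rating": 0.0, "payload": 0x1A2B, "archived": false}
the rest of the Event diff is inert for this question:
  field status in record Event: tag 12 changed to 39 -> triggers nothing under the printed rules; the Event answer is the same either way

decoded: {"status": "OPEN", "retries": null, "active": true, "price": 1.5, "height": 1.5, "rating": 0.0, "payload": 0x1A2B, "archived": false}


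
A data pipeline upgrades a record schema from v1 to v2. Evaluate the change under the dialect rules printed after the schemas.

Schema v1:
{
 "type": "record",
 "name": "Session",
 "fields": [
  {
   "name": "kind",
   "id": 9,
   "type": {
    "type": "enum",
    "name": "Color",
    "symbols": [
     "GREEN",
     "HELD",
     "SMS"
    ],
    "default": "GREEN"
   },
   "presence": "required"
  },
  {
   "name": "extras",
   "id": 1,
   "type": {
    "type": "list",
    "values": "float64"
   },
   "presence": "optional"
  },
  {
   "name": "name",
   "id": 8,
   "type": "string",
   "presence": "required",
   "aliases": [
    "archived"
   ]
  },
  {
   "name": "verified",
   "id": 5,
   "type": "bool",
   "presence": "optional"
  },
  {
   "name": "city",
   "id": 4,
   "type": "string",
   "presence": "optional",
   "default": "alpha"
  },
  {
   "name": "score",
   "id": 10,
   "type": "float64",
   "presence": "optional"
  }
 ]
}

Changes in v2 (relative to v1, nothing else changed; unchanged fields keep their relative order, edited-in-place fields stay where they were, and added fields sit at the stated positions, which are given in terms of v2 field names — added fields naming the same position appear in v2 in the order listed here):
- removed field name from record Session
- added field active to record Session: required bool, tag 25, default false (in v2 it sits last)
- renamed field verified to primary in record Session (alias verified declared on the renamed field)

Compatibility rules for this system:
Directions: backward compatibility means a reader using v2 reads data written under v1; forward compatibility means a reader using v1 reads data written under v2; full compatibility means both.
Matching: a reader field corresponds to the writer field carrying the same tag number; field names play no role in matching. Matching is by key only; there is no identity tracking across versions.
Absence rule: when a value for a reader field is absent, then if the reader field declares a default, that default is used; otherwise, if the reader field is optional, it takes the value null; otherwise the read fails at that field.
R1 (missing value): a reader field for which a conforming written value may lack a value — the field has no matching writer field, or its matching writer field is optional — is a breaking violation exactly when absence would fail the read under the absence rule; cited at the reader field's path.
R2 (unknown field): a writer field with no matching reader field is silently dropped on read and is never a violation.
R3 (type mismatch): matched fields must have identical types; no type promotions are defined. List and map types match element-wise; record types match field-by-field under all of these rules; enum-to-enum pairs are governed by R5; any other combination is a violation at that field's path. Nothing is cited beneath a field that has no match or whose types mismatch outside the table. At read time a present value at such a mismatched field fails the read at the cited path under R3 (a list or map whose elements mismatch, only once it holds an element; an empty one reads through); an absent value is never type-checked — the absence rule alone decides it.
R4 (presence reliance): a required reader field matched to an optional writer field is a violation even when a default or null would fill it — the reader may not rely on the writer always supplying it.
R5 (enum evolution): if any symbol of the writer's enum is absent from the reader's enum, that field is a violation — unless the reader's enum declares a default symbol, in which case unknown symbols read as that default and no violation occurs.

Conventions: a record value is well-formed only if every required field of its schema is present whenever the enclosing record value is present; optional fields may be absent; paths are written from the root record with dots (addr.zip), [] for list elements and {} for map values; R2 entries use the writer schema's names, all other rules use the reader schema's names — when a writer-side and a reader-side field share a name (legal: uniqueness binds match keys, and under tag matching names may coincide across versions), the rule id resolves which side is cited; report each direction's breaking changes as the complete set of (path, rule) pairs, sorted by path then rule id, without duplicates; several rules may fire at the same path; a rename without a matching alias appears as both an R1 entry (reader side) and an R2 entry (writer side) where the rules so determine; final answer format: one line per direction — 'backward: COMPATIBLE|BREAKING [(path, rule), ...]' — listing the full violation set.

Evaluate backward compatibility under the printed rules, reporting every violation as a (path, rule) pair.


backward: COMPATIBLE []

the writer's type comes first in each Session pair
backward for Session (reader v2, writer v1):
  kind <- kind (Color -> Color, writer required)
  extras <- extras (list<float64> -> list<float64>, writer optional)
  primary <- verified (bool -> bool, writer optional)
  city <- city (string -> string, writer optional)
  score <- score (float64 -> float64, writer optional)
  active: no writer match
  writer name: unknown to reader
  => backward: COMPATIBLE
ruling out the remaining Session differences:
  removed field name from record Session -> matters only for Session's forward compatibility — outside the asked direction
  added field active to record Session: required bool, tag 25, default false (in v2 it sits last) -> no rule fires on it in Session's dialect; the asked verdict holds
  renamed field verified to primary in record Session (alias verified declared on the renamed field) -> no rule fires on it in Session's dialect; the asked verdict holds


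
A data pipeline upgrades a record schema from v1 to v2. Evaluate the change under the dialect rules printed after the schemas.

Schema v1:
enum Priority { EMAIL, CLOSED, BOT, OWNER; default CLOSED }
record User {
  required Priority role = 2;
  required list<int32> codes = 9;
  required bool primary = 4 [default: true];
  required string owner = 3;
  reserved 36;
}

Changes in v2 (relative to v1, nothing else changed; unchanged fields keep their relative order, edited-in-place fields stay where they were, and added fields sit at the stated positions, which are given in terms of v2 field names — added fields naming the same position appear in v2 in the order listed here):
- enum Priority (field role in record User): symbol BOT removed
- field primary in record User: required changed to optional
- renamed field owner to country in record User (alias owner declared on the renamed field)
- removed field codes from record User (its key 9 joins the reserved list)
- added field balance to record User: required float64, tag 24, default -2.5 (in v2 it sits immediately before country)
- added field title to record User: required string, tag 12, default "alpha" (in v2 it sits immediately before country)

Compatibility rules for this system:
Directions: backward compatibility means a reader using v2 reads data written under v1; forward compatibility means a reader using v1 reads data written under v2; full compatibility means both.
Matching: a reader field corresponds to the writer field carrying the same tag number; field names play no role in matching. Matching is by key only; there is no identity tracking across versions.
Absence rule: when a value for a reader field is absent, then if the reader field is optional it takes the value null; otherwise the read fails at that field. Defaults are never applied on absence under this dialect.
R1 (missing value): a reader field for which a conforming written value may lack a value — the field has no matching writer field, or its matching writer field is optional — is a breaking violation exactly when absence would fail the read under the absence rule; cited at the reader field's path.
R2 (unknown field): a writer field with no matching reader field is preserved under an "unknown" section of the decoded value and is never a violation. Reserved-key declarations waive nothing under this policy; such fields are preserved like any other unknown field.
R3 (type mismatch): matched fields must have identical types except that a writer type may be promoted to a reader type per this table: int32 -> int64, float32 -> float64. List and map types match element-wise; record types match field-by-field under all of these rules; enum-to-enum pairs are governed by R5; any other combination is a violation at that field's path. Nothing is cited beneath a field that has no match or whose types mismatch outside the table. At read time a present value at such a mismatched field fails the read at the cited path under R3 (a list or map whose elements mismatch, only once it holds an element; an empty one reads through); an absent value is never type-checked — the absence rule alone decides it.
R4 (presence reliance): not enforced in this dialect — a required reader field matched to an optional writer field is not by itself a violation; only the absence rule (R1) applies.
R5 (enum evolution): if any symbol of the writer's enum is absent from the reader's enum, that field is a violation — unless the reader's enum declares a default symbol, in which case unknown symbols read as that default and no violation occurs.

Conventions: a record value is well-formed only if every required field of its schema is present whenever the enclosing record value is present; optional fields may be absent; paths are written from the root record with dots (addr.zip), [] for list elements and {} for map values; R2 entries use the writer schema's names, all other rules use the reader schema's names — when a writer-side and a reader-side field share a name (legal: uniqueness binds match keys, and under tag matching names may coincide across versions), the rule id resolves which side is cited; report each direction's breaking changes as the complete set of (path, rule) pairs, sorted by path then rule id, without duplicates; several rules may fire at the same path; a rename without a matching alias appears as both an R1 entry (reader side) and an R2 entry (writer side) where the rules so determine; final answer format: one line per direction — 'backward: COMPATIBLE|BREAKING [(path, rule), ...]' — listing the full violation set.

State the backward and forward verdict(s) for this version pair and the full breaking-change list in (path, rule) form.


arrows below run writer -> reader for User
backward for User (reader v2, writer v1):
  writer required, Priority -> Priority: reader role maps from writer role
  writer required, bool -> bool: reader primary maps from writer primary
  balance: no writer-side match
  title: no writer-side match
  writer required, string -> string: reader country maps from writer owner
  leftover writer field: codes
  R1 fires at balance
  R1 fires at title
  => backward verdict for User: BREAKING, 2 violation(s)
forward for User (reader v1, writer v2):
  writer required, Priority -> Priority: reader role maps from writer role
  codes: no writer-side match
  writer optional, bool -> bool: reader primary maps from writer primary
  writer required, string -> string: reader owner maps from writer country
  leftover writer field: balance
  leftover writer field: title
  R1 fires at codes
  R1 fires at primary
  => forward verdict for User: BREAKING, 2 violation(s)

backward: BREAKING [(balance, R1), (title, R1)]; forward: BREAKING [(codes, R1), (primary, R1)]


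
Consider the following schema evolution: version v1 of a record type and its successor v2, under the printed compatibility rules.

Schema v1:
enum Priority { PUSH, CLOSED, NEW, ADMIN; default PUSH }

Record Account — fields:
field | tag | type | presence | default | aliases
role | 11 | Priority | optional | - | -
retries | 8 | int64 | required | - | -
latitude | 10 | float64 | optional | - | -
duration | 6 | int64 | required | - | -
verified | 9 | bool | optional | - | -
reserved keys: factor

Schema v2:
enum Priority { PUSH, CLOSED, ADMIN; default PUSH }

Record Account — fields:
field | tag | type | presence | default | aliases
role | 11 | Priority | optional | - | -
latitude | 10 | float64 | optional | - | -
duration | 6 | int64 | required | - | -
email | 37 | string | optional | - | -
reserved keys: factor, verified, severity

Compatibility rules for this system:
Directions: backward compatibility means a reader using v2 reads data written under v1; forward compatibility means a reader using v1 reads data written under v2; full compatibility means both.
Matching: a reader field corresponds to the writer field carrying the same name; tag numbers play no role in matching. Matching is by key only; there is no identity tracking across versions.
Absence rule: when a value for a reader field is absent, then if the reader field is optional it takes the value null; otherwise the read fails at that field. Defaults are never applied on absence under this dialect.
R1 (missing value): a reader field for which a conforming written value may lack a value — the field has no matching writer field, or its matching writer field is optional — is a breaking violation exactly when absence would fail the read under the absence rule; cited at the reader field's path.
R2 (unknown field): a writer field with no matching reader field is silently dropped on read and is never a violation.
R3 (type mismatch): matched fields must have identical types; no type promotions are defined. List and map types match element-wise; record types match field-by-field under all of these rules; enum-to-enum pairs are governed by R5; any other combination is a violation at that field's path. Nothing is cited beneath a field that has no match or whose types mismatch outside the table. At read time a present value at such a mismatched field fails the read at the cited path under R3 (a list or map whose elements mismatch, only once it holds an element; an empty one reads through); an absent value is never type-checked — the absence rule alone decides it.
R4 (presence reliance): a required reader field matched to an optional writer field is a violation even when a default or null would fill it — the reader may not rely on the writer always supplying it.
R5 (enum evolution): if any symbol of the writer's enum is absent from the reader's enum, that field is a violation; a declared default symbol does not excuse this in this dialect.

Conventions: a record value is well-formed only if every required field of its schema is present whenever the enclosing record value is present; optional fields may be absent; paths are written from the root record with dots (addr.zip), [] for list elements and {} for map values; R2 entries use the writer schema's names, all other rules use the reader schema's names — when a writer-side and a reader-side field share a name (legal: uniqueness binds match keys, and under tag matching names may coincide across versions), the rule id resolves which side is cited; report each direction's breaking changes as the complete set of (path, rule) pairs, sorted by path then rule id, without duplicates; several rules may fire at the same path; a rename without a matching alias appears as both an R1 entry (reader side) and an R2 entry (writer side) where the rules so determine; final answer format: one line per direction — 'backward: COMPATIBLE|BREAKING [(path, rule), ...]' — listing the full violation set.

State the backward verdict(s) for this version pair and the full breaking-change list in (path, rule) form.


backward: BREAKING [(role, R5)]

arrows below run writer -> reader for Account
backward analysis of Account with v2 as reader and v1 as writer:
  role: paired with writer role (Priority -> Priority; writer optional)
  latitude: paired with writer latitude (float64 -> float64; writer optional)
  duration: paired with writer duration (int64 -> int64; writer required)
  email has no writer counterpart
  writer retries: unknown to reader
  writer verified: unknown to reader
  R5 fires at role
  => backward verdict for Account: BREAKING, 1 violation(s)
ruling out the remaining Account differences:
  removed field retries from record Account -> affects forward compatibility only, which is not asked
  added field email to record Account: optional string, tag 37 (in v2 it sits last) -> fires no rule on Account, leaving the asked answer as it is
  removed field verified from record Account (its key "verified" joins the reserved list) -> fires no rule on Account, leaving the asked answer as it is


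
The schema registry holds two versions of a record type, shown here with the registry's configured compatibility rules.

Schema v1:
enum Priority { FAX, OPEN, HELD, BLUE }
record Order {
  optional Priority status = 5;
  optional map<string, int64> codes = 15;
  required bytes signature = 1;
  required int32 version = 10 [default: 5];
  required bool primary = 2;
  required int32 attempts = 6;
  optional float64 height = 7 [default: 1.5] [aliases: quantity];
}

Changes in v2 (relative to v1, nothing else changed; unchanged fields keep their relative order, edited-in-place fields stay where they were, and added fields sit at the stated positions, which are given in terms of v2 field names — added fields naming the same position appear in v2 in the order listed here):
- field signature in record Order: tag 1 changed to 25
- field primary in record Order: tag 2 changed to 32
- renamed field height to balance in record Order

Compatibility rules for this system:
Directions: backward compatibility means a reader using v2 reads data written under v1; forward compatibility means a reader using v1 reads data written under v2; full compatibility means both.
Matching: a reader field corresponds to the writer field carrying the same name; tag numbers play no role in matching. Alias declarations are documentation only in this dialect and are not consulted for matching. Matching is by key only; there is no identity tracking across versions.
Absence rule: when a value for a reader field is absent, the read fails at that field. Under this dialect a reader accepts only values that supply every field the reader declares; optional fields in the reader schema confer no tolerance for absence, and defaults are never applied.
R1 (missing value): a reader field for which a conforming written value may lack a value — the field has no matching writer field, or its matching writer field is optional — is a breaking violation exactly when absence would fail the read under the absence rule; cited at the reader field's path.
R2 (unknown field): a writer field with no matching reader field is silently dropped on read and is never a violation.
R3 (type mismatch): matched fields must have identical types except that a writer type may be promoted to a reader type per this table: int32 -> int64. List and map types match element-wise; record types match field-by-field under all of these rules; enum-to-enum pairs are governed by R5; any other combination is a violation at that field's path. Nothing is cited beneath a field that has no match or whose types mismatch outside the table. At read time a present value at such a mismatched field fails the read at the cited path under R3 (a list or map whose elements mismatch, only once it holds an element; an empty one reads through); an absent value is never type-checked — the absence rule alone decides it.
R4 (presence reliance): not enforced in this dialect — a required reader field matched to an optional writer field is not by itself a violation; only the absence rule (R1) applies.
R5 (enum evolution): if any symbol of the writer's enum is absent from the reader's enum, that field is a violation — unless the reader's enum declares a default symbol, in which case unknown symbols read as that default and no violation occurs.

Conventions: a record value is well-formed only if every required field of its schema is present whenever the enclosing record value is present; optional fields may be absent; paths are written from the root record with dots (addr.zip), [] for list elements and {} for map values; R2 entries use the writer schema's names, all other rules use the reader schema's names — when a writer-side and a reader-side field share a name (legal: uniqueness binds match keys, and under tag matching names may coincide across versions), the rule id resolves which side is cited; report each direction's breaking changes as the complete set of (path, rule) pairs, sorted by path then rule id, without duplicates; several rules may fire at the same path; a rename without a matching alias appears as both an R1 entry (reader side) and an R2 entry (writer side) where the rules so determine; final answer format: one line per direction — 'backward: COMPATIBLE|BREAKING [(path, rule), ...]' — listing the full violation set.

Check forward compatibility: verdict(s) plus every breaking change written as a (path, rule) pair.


each type pair in Order: writer, then reader
forward for Order (reader v1, writer v2):
  Priority -> Priority, writer optional: status aligns to status
  map<string, int64> -> map<string, int64>, writer optional: codes aligns to codes
  bytes -> bytes, writer required: signature aligns to signature
  int32 -> int32, writer required: version aligns to version
  bool -> bool, writer required: primary aligns to primary
  int32 -> int32, writer required: attempts aligns to attempts
  height: no writer-side match
  leftover writer field: balance
  breaking: (codes, R1)
  breaking: (height, R1)
  breaking: (status, R1)
  => forward: BREAKING (3)
remaining Order differences; none change what is asked:
  field signature in record Order: tag 1 changed to 25 -> no rule fires on it in Order's dialect; the asked verdict holds
  field primary in record Order: tag 2 changed to 32 -> no rule fires on it in Order's dialect; the asked verdict holds
  renamed field height to balance in record Order -> matters only for Order's backward compatibility — outside the asked direction

forward: BREAKING [(codes, R1), (height, R1), (status, R1)]
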